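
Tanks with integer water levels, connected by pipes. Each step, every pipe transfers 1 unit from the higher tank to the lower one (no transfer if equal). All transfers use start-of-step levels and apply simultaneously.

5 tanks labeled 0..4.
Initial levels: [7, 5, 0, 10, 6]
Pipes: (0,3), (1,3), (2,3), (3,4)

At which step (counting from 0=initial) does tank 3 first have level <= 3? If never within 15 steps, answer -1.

Answer: -1

Derivation:
Step 1: flows [3->0,3->1,3->2,3->4] -> levels [8 6 1 6 7]
Step 2: flows [0->3,1=3,3->2,4->3] -> levels [7 6 2 7 6]
Step 3: flows [0=3,3->1,3->2,3->4] -> levels [7 7 3 4 7]
Step 4: flows [0->3,1->3,3->2,4->3] -> levels [6 6 4 6 6]
Step 5: flows [0=3,1=3,3->2,3=4] -> levels [6 6 5 5 6]
Step 6: flows [0->3,1->3,2=3,4->3] -> levels [5 5 5 8 5]
Step 7: flows [3->0,3->1,3->2,3->4] -> levels [6 6 6 4 6]
Step 8: flows [0->3,1->3,2->3,4->3] -> levels [5 5 5 8 5]
  -> period-2 cycle (repeats step 6); tank 3 never drops to <=3
Tank 3 never reaches <=3 within 15 steps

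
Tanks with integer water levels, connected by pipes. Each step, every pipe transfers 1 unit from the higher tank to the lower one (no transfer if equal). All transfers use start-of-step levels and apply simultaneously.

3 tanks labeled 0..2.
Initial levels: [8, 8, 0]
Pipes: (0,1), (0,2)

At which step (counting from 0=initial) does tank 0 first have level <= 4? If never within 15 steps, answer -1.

Step 1: flows [0=1,0->2] -> levels [7 8 1]
Step 2: flows [1->0,0->2] -> levels [7 7 2]
Step 3: flows [0=1,0->2] -> levels [6 7 3]
Step 4: flows [1->0,0->2] -> levels [6 6 4]
Step 5: flows [0=1,0->2] -> levels [5 6 5]
Step 6: flows [1->0,0=2] -> levels [6 5 5]
Step 7: flows [0->1,0->2] -> levels [4 6 6]
Tank 0 first reaches <=4 at step 7

Answer: 7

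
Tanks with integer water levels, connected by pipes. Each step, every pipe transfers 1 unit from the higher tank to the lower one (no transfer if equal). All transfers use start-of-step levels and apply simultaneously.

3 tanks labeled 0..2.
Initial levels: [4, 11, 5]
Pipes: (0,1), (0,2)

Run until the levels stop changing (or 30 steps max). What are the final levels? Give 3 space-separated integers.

Answer: 8 6 6

Derivation:
Step 1: flows [1->0,2->0] -> levels [6 10 4]
Step 2: flows [1->0,0->2] -> levels [6 9 5]
Step 3: flows [1->0,0->2] -> levels [6 8 6]
Step 4: flows [1->0,0=2] -> levels [7 7 6]
Step 5: flows [0=1,0->2] -> levels [6 7 7]
Step 6: flows [1->0,2->0] -> levels [8 6 6]
Step 7: flows [0->1,0->2] -> levels [6 7 7]
  -> period-2 cycle: step 7 state = step 5 state; never stabilizes
  -> state at step 30: (30-5) mod 2 = 1, same as step 6 -> [8 6 6]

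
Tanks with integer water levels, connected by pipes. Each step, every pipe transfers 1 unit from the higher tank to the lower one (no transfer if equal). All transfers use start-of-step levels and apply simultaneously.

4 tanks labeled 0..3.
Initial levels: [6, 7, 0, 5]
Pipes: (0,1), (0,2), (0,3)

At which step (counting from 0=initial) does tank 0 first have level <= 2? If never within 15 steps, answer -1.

Answer: -1

Derivation:
Step 1: flows [1->0,0->2,0->3] -> levels [5 6 1 6]
Step 2: flows [1->0,0->2,3->0] -> levels [6 5 2 5]
Step 3: flows [0->1,0->2,0->3] -> levels [3 6 3 6]
Step 4: flows [1->0,0=2,3->0] -> levels [5 5 3 5]
Step 5: flows [0=1,0->2,0=3] -> levels [4 5 4 5]
Step 6: flows [1->0,0=2,3->0] -> levels [6 4 4 4]
Step 7: flows [0->1,0->2,0->3] -> levels [3 5 5 5]
Step 8: flows [1->0,2->0,3->0] -> levels [6 4 4 4]
  -> period-2 cycle (repeats step 6); tank 0 never drops to <=2
Tank 0 never reaches <=2 within 15 steps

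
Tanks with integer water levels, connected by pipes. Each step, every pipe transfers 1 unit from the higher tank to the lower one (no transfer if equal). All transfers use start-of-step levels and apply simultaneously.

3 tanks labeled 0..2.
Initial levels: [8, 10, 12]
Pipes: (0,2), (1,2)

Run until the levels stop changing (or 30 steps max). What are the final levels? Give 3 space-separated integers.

Answer: 10 10 10

Derivation:
Step 1: flows [2->0,2->1] -> levels [9 11 10]
Step 2: flows [2->0,1->2] -> levels [10 10 10]
Step 3: flows [0=2,1=2] -> levels [10 10 10]
  -> stable (no change)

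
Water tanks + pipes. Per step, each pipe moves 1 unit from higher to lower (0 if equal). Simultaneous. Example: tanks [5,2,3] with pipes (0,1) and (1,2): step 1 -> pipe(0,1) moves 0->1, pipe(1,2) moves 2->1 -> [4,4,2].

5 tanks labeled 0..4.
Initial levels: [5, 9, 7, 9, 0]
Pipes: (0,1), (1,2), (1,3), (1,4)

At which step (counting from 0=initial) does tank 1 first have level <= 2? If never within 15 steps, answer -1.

Step 1: flows [1->0,1->2,1=3,1->4] -> levels [6 6 8 9 1]
Step 2: flows [0=1,2->1,3->1,1->4] -> levels [6 7 7 8 2]
Step 3: flows [1->0,1=2,3->1,1->4] -> levels [7 6 7 7 3]
Step 4: flows [0->1,2->1,3->1,1->4] -> levels [6 8 6 6 4]
Step 5: flows [1->0,1->2,1->3,1->4] -> levels [7 4 7 7 5]
Step 6: flows [0->1,2->1,3->1,4->1] -> levels [6 8 6 6 4]
  -> period-2 cycle (repeats step 4); tank 1 never drops to <=2
Tank 1 never reaches <=2 within 15 steps

Answer: -1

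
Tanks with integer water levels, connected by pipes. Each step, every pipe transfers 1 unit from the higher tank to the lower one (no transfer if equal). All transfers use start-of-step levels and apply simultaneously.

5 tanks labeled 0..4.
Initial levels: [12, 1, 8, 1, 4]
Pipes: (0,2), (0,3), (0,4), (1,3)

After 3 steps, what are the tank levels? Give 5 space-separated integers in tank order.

Step 1: flows [0->2,0->3,0->4,1=3] -> levels [9 1 9 2 5]
Step 2: flows [0=2,0->3,0->4,3->1] -> levels [7 2 9 2 6]
Step 3: flows [2->0,0->3,0->4,1=3] -> levels [6 2 8 3 7]

Answer: 6 2 8 3 7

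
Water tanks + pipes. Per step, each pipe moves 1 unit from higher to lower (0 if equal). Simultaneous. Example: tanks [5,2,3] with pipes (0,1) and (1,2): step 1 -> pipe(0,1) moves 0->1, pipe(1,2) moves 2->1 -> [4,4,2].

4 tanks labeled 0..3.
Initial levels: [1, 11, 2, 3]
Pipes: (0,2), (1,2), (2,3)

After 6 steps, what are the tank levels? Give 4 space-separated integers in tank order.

Answer: 3 5 6 3

Derivation:
Step 1: flows [2->0,1->2,3->2] -> levels [2 10 3 2]
Step 2: flows [2->0,1->2,2->3] -> levels [3 9 2 3]
Step 3: flows [0->2,1->2,3->2] -> levels [2 8 5 2]
Step 4: flows [2->0,1->2,2->3] -> levels [3 7 4 3]
Step 5: flows [2->0,1->2,2->3] -> levels [4 6 3 4]
Step 6: flows [0->2,1->2,3->2] -> levels [3 5 6 3]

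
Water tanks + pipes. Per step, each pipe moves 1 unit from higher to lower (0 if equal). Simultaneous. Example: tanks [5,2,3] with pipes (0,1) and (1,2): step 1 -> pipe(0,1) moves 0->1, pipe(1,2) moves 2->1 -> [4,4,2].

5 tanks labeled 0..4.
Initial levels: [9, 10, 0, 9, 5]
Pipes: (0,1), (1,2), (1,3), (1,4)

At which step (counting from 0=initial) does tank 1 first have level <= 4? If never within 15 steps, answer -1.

Step 1: flows [1->0,1->2,1->3,1->4] -> levels [10 6 1 10 6]
Step 2: flows [0->1,1->2,3->1,1=4] -> levels [9 7 2 9 6]
Step 3: flows [0->1,1->2,3->1,1->4] -> levels [8 7 3 8 7]
Step 4: flows [0->1,1->2,3->1,1=4] -> levels [7 8 4 7 7]
Step 5: flows [1->0,1->2,1->3,1->4] -> levels [8 4 5 8 8]
Tank 1 first reaches <=4 at step 5

Answer: 5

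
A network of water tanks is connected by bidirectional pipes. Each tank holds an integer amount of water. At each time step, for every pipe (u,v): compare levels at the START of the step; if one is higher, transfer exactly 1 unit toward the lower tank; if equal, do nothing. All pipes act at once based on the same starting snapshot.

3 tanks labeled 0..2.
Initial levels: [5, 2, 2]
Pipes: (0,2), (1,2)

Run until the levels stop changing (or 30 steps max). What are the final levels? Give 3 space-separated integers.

Step 1: flows [0->2,1=2] -> levels [4 2 3]
Step 2: flows [0->2,2->1] -> levels [3 3 3]
Step 3: flows [0=2,1=2] -> levels [3 3 3]
  -> stable (no change)

Answer: 3 3 3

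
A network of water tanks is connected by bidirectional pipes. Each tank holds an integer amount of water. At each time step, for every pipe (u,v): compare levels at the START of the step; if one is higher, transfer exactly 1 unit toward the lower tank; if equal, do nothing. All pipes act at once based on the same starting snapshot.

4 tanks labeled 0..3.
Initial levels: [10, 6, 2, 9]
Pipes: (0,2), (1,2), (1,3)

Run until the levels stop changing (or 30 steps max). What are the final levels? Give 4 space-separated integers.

Step 1: flows [0->2,1->2,3->1] -> levels [9 6 4 8]
Step 2: flows [0->2,1->2,3->1] -> levels [8 6 6 7]
Step 3: flows [0->2,1=2,3->1] -> levels [7 7 7 6]
Step 4: flows [0=2,1=2,1->3] -> levels [7 6 7 7]
Step 5: flows [0=2,2->1,3->1] -> levels [7 8 6 6]
Step 6: flows [0->2,1->2,1->3] -> levels [6 6 8 7]
Step 7: flows [2->0,2->1,3->1] -> levels [7 8 6 6]
  -> period-2 cycle: step 7 state = step 5 state; never stabilizes
  -> state at step 30: (30-5) mod 2 = 1, same as step 6 -> [6 6 8 7]

Answer: 6 6 8 7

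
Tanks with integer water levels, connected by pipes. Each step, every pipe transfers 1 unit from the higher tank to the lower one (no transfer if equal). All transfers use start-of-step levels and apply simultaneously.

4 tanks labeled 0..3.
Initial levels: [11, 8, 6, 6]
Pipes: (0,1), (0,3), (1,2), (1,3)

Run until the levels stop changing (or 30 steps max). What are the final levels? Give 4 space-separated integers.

Answer: 7 9 7 8

Derivation:
Step 1: flows [0->1,0->3,1->2,1->3] -> levels [9 7 7 8]
Step 2: flows [0->1,0->3,1=2,3->1] -> levels [7 9 7 8]
Step 3: flows [1->0,3->0,1->2,1->3] -> levels [9 6 8 8]
Step 4: flows [0->1,0->3,2->1,3->1] -> levels [7 9 7 8]
  -> period-2 cycle: step 4 state = step 2 state; never stabilizes
  -> state at step 30: (30-2) mod 2 = 0, same as step 2 -> [7 9 7 8]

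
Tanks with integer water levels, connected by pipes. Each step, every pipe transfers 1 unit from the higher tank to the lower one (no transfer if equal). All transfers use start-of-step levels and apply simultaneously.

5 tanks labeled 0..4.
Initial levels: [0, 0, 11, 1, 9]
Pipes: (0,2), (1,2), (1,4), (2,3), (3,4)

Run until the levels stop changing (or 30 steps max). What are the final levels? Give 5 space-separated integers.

Answer: 3 4 5 3 6

Derivation:
Step 1: flows [2->0,2->1,4->1,2->3,4->3] -> levels [1 2 8 3 7]
Step 2: flows [2->0,2->1,4->1,2->3,4->3] -> levels [2 4 5 5 5]
Step 3: flows [2->0,2->1,4->1,2=3,3=4] -> levels [3 6 3 5 4]
Step 4: flows [0=2,1->2,1->4,3->2,3->4] -> levels [3 4 5 3 6]
Step 5: flows [2->0,2->1,4->1,2->3,4->3] -> levels [4 6 2 5 4]
Step 6: flows [0->2,1->2,1->4,3->2,3->4] -> levels [3 4 5 3 6]
  -> period-2 cycle: step 6 state = step 4 state; never stabilizes
  -> state at step 30: (30-4) mod 2 = 0, same as step 4 -> [3 4 5 3 6]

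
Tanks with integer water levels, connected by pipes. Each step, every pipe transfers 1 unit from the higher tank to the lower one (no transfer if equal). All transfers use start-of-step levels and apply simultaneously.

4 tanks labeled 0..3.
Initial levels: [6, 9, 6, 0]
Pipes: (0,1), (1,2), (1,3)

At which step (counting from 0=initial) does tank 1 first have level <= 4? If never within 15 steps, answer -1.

Step 1: flows [1->0,1->2,1->3] -> levels [7 6 7 1]
Step 2: flows [0->1,2->1,1->3] -> levels [6 7 6 2]
Step 3: flows [1->0,1->2,1->3] -> levels [7 4 7 3]
Tank 1 first reaches <=4 at step 3

Answer: 3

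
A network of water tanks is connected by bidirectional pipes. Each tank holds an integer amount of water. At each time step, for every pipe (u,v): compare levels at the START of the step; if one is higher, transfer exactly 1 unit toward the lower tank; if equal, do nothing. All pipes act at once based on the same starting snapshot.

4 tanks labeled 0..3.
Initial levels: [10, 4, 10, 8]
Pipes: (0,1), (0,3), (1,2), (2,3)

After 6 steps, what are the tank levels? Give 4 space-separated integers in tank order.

Step 1: flows [0->1,0->3,2->1,2->3] -> levels [8 6 8 10]
Step 2: flows [0->1,3->0,2->1,3->2] -> levels [8 8 8 8]
Step 3: flows [0=1,0=3,1=2,2=3] -> levels [8 8 8 8]
  -> stable; steps 4..6 unchanged -> [8 8 8 8]

Answer: 8 8 8 8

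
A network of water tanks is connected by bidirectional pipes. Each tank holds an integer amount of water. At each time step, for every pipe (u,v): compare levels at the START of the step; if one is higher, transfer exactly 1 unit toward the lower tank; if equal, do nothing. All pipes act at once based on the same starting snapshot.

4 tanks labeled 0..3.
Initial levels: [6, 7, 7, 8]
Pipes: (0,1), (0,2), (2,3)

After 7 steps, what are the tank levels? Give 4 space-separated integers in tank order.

Step 1: flows [1->0,2->0,3->2] -> levels [8 6 7 7]
Step 2: flows [0->1,0->2,2=3] -> levels [6 7 8 7]
Step 3: flows [1->0,2->0,2->3] -> levels [8 6 6 8]
Step 4: flows [0->1,0->2,3->2] -> levels [6 7 8 7]
  -> period-2 cycle: step 4 state = step 2 state
  -> state at step 7: (7-2) mod 2 = 1, same as step 3 -> [8 6 6 8]

Answer: 8 6 6 8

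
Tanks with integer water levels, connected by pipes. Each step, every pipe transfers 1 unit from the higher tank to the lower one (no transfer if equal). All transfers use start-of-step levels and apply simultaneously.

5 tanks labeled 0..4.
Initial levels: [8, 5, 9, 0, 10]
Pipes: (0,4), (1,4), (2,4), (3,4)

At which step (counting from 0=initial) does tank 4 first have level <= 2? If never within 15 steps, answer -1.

Step 1: flows [4->0,4->1,4->2,4->3] -> levels [9 6 10 1 6]
Step 2: flows [0->4,1=4,2->4,4->3] -> levels [8 6 9 2 7]
Step 3: flows [0->4,4->1,2->4,4->3] -> levels [7 7 8 3 7]
Step 4: flows [0=4,1=4,2->4,4->3] -> levels [7 7 7 4 7]
Step 5: flows [0=4,1=4,2=4,4->3] -> levels [7 7 7 5 6]
Step 6: flows [0->4,1->4,2->4,4->3] -> levels [6 6 6 6 8]
Step 7: flows [4->0,4->1,4->2,4->3] -> levels [7 7 7 7 4]
Step 8: flows [0->4,1->4,2->4,3->4] -> levels [6 6 6 6 8]
  -> period-2 cycle (repeats step 6); tank 4 never drops to <=2
Tank 4 never reaches <=2 within 15 steps

Answer: -1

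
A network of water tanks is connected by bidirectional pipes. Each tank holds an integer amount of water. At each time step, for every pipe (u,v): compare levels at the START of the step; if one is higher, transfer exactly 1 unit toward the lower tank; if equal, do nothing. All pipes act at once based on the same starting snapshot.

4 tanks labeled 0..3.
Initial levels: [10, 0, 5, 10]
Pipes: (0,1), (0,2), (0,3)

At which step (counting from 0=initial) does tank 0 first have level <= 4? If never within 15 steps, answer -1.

Step 1: flows [0->1,0->2,0=3] -> levels [8 1 6 10]
Step 2: flows [0->1,0->2,3->0] -> levels [7 2 7 9]
Step 3: flows [0->1,0=2,3->0] -> levels [7 3 7 8]
Step 4: flows [0->1,0=2,3->0] -> levels [7 4 7 7]
Step 5: flows [0->1,0=2,0=3] -> levels [6 5 7 7]
Step 6: flows [0->1,2->0,3->0] -> levels [7 6 6 6]
Step 7: flows [0->1,0->2,0->3] -> levels [4 7 7 7]
Tank 0 first reaches <=4 at step 7

Answer: 7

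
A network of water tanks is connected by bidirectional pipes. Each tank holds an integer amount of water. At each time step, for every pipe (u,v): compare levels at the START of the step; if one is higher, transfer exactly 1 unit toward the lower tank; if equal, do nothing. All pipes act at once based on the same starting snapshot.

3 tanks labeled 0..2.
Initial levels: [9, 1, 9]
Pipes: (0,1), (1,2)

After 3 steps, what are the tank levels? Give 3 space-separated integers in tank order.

Answer: 6 7 6

Derivation:
Step 1: flows [0->1,2->1] -> levels [8 3 8]
Step 2: flows [0->1,2->1] -> levels [7 5 7]
Step 3: flows [0->1,2->1] -> levels [6 7 6]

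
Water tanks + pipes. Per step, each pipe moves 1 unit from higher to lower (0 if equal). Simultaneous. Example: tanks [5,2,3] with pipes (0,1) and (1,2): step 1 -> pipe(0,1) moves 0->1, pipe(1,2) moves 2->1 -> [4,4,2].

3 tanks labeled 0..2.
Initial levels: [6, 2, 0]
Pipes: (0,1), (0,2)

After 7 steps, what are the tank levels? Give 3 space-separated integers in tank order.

Step 1: flows [0->1,0->2] -> levels [4 3 1]
Step 2: flows [0->1,0->2] -> levels [2 4 2]
Step 3: flows [1->0,0=2] -> levels [3 3 2]
Step 4: flows [0=1,0->2] -> levels [2 3 3]
Step 5: flows [1->0,2->0] -> levels [4 2 2]
Step 6: flows [0->1,0->2] -> levels [2 3 3]
  -> period-2 cycle: step 6 state = step 4 state
  -> state at step 7: (7-4) mod 2 = 1, same as step 5 -> [4 2 2]

Answer: 4 2 2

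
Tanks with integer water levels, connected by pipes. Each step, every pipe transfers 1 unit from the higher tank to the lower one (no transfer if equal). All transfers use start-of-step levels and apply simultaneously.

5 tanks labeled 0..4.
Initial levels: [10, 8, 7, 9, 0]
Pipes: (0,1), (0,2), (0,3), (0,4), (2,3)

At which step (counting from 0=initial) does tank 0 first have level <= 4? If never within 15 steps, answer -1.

Answer: 7

Derivation:
Step 1: flows [0->1,0->2,0->3,0->4,3->2] -> levels [6 9 9 9 1]
Step 2: flows [1->0,2->0,3->0,0->4,2=3] -> levels [8 8 8 8 2]
Step 3: flows [0=1,0=2,0=3,0->4,2=3] -> levels [7 8 8 8 3]
Step 4: flows [1->0,2->0,3->0,0->4,2=3] -> levels [9 7 7 7 4]
Step 5: flows [0->1,0->2,0->3,0->4,2=3] -> levels [5 8 8 8 5]
Step 6: flows [1->0,2->0,3->0,0=4,2=3] -> levels [8 7 7 7 5]
Step 7: flows [0->1,0->2,0->3,0->4,2=3] -> levels [4 8 8 8 6]
Tank 0 first reaches <=4 at step 7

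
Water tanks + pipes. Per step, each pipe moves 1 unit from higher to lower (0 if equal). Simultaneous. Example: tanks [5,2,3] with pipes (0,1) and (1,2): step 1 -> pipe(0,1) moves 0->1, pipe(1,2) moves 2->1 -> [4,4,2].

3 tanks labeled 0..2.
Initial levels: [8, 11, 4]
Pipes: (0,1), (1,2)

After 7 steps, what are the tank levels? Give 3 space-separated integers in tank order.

Answer: 7 9 7

Derivation:
Step 1: flows [1->0,1->2] -> levels [9 9 5]
Step 2: flows [0=1,1->2] -> levels [9 8 6]
Step 3: flows [0->1,1->2] -> levels [8 8 7]
Step 4: flows [0=1,1->2] -> levels [8 7 8]
Step 5: flows [0->1,2->1] -> levels [7 9 7]
Step 6: flows [1->0,1->2] -> levels [8 7 8]
  -> period-2 cycle: step 6 state = step 4 state
  -> state at step 7: (7-4) mod 2 = 1, same as step 5 -> [7 9 7]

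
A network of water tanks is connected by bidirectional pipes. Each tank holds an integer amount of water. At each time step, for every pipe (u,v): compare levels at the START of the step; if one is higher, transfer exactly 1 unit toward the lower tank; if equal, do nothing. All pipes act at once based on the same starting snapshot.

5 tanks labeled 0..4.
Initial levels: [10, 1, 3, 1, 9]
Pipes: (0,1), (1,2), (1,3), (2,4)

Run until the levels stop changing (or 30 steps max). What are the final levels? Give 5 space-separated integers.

Answer: 6 3 6 5 4

Derivation:
Step 1: flows [0->1,2->1,1=3,4->2] -> levels [9 3 3 1 8]
Step 2: flows [0->1,1=2,1->3,4->2] -> levels [8 3 4 2 7]
Step 3: flows [0->1,2->1,1->3,4->2] -> levels [7 4 4 3 6]
Step 4: flows [0->1,1=2,1->3,4->2] -> levels [6 4 5 4 5]
Step 5: flows [0->1,2->1,1=3,2=4] -> levels [5 6 4 4 5]
Step 6: flows [1->0,1->2,1->3,4->2] -> levels [6 3 6 5 4]
Step 7: flows [0->1,2->1,3->1,2->4] -> levels [5 6 4 4 5]
  -> period-2 cycle: step 7 state = step 5 state; never stabilizes
  -> state at step 30: (30-5) mod 2 = 1, same as step 6 -> [6 3 6 5 4]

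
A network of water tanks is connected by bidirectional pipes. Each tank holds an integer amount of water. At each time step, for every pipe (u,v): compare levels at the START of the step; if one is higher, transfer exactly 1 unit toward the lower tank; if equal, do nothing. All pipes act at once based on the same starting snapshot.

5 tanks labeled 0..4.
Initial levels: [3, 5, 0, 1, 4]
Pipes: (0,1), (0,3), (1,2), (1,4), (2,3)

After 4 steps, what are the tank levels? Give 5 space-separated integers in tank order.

Answer: 1 5 1 3 3

Derivation:
Step 1: flows [1->0,0->3,1->2,1->4,3->2] -> levels [3 2 2 1 5]
Step 2: flows [0->1,0->3,1=2,4->1,2->3] -> levels [1 4 1 3 4]
Step 3: flows [1->0,3->0,1->2,1=4,3->2] -> levels [3 2 3 1 4]
Step 4: flows [0->1,0->3,2->1,4->1,2->3] -> levels [1 5 1 3 3]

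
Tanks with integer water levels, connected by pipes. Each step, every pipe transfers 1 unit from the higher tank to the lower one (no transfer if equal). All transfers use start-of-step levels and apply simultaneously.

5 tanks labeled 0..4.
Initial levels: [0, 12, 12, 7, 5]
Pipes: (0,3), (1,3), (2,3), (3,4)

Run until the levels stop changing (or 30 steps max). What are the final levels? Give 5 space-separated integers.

Step 1: flows [3->0,1->3,2->3,3->4] -> levels [1 11 11 7 6]
Step 2: flows [3->0,1->3,2->3,3->4] -> levels [2 10 10 7 7]
Step 3: flows [3->0,1->3,2->3,3=4] -> levels [3 9 9 8 7]
Step 4: flows [3->0,1->3,2->3,3->4] -> levels [4 8 8 8 8]
Step 5: flows [3->0,1=3,2=3,3=4] -> levels [5 8 8 7 8]
Step 6: flows [3->0,1->3,2->3,4->3] -> levels [6 7 7 9 7]
Step 7: flows [3->0,3->1,3->2,3->4] -> levels [7 8 8 5 8]
Step 8: flows [0->3,1->3,2->3,4->3] -> levels [6 7 7 9 7]
  -> period-2 cycle: step 8 state = step 6 state; never stabilizes
  -> state at step 30: (30-6) mod 2 = 0, same as step 6 -> [6 7 7 9 7]

Answer: 6 7 7 9 7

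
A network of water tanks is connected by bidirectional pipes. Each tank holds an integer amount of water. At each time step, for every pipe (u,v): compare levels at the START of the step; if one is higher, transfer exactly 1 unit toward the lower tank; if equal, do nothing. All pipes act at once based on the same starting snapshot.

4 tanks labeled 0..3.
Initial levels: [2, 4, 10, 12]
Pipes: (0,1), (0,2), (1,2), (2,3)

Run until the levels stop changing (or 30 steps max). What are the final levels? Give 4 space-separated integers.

Answer: 7 7 6 8

Derivation:
Step 1: flows [1->0,2->0,2->1,3->2] -> levels [4 4 9 11]
Step 2: flows [0=1,2->0,2->1,3->2] -> levels [5 5 8 10]
Step 3: flows [0=1,2->0,2->1,3->2] -> levels [6 6 7 9]
Step 4: flows [0=1,2->0,2->1,3->2] -> levels [7 7 6 8]
Step 5: flows [0=1,0->2,1->2,3->2] -> levels [6 6 9 7]
Step 6: flows [0=1,2->0,2->1,2->3] -> levels [7 7 6 8]
  -> period-2 cycle: step 6 state = step 4 state; never stabilizes
  -> state at step 30: (30-4) mod 2 = 0, same as step 4 -> [7 7 6 8]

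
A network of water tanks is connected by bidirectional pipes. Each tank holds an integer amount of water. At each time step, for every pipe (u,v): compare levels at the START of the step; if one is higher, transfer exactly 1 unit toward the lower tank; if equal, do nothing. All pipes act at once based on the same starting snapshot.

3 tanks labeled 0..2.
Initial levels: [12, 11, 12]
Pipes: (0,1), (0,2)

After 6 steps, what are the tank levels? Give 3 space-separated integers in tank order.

Answer: 13 11 11

Derivation:
Step 1: flows [0->1,0=2] -> levels [11 12 12]
Step 2: flows [1->0,2->0] -> levels [13 11 11]
Step 3: flows [0->1,0->2] -> levels [11 12 12]
  -> period-2 cycle: step 3 state = step 1 state
  -> state at step 6: (6-1) mod 2 = 1, same as step 2 -> [13 11 11]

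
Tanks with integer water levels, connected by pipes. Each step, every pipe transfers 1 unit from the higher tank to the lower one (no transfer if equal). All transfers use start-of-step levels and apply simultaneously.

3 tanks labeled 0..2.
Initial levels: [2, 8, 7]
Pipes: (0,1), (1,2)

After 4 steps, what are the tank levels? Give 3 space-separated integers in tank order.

Answer: 6 5 6

Derivation:
Step 1: flows [1->0,1->2] -> levels [3 6 8]
Step 2: flows [1->0,2->1] -> levels [4 6 7]
Step 3: flows [1->0,2->1] -> levels [5 6 6]
Step 4: flows [1->0,1=2] -> levels [6 5 6]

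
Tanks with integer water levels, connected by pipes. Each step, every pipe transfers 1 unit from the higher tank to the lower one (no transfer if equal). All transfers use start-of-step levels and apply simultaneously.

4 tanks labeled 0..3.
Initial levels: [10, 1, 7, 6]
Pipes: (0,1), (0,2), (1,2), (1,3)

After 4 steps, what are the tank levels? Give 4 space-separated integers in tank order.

Answer: 6 7 6 5

Derivation:
Step 1: flows [0->1,0->2,2->1,3->1] -> levels [8 4 7 5]
Step 2: flows [0->1,0->2,2->1,3->1] -> levels [6 7 7 4]
Step 3: flows [1->0,2->0,1=2,1->3] -> levels [8 5 6 5]
Step 4: flows [0->1,0->2,2->1,1=3] -> levels [6 7 6 5]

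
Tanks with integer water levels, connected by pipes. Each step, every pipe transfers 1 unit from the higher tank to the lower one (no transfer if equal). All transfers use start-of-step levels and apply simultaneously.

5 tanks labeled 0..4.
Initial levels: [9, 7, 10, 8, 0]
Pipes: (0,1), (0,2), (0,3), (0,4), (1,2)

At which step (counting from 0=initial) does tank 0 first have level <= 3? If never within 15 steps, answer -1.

Step 1: flows [0->1,2->0,0->3,0->4,2->1] -> levels [7 9 8 9 1]
Step 2: flows [1->0,2->0,3->0,0->4,1->2] -> levels [9 7 8 8 2]
Step 3: flows [0->1,0->2,0->3,0->4,2->1] -> levels [5 9 8 9 3]
Step 4: flows [1->0,2->0,3->0,0->4,1->2] -> levels [7 7 8 8 4]
Step 5: flows [0=1,2->0,3->0,0->4,2->1] -> levels [8 8 6 7 5]
Step 6: flows [0=1,0->2,0->3,0->4,1->2] -> levels [5 7 8 8 6]
Step 7: flows [1->0,2->0,3->0,4->0,2->1] -> levels [9 7 6 7 5]
Step 8: flows [0->1,0->2,0->3,0->4,1->2] -> levels [5 7 8 8 6]
  -> period-2 cycle (repeats step 6); tank 0 never drops to <=3
Tank 0 never reaches <=3 within 15 steps

Answer: -1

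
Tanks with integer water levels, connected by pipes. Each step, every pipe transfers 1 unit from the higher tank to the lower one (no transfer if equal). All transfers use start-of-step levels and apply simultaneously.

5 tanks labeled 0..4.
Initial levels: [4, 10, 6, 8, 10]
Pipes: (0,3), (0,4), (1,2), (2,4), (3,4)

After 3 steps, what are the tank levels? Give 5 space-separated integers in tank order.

Answer: 7 8 8 8 7

Derivation:
Step 1: flows [3->0,4->0,1->2,4->2,4->3] -> levels [6 9 8 8 7]
Step 2: flows [3->0,4->0,1->2,2->4,3->4] -> levels [8 8 8 6 8]
Step 3: flows [0->3,0=4,1=2,2=4,4->3] -> levels [7 8 8 8 7]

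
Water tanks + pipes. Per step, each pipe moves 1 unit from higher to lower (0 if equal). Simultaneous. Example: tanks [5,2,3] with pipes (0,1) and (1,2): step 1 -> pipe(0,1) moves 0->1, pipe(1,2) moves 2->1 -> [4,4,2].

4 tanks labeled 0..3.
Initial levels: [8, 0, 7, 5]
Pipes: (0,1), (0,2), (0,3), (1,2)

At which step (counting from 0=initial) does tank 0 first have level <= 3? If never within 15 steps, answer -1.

Step 1: flows [0->1,0->2,0->3,2->1] -> levels [5 2 7 6]
Step 2: flows [0->1,2->0,3->0,2->1] -> levels [6 4 5 5]
Step 3: flows [0->1,0->2,0->3,2->1] -> levels [3 6 5 6]
Tank 0 first reaches <=3 at step 3

Answer: 3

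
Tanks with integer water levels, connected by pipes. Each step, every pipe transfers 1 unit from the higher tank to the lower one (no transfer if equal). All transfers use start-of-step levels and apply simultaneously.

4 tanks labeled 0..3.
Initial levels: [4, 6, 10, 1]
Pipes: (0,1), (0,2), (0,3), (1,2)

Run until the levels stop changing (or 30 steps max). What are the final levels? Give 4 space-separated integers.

Step 1: flows [1->0,2->0,0->3,2->1] -> levels [5 6 8 2]
Step 2: flows [1->0,2->0,0->3,2->1] -> levels [6 6 6 3]
Step 3: flows [0=1,0=2,0->3,1=2] -> levels [5 6 6 4]
Step 4: flows [1->0,2->0,0->3,1=2] -> levels [6 5 5 5]
Step 5: flows [0->1,0->2,0->3,1=2] -> levels [3 6 6 6]
Step 6: flows [1->0,2->0,3->0,1=2] -> levels [6 5 5 5]
  -> period-2 cycle: step 6 state = step 4 state; never stabilizes
  -> state at step 30: (30-4) mod 2 = 0, same as step 4 -> [6 5 5 5]

Answer: 6 5 5 5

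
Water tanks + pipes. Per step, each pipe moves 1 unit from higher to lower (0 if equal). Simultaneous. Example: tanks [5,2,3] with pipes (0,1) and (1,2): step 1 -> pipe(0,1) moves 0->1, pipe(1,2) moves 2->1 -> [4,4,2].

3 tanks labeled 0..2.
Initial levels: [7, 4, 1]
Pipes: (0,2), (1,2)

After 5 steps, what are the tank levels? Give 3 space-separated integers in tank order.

Step 1: flows [0->2,1->2] -> levels [6 3 3]
Step 2: flows [0->2,1=2] -> levels [5 3 4]
Step 3: flows [0->2,2->1] -> levels [4 4 4]
Step 4: flows [0=2,1=2] -> levels [4 4 4]
  -> stable; steps 5..5 unchanged -> [4 4 4]

Answer: 4 4 4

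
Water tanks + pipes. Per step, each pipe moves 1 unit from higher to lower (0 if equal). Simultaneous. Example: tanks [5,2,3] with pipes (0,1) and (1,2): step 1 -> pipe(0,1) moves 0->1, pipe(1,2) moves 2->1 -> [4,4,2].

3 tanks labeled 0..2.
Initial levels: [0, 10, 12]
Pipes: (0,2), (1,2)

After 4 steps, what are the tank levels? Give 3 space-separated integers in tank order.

Step 1: flows [2->0,2->1] -> levels [1 11 10]
Step 2: flows [2->0,1->2] -> levels [2 10 10]
Step 3: flows [2->0,1=2] -> levels [3 10 9]
Step 4: flows [2->0,1->2] -> levels [4 9 9]

Answer: 4 9 9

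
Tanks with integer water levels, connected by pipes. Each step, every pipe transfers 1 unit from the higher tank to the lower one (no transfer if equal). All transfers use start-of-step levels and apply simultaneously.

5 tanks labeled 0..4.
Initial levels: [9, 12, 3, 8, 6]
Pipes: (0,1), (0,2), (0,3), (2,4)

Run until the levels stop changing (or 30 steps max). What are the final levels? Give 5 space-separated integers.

Step 1: flows [1->0,0->2,0->3,4->2] -> levels [8 11 5 9 5]
Step 2: flows [1->0,0->2,3->0,2=4] -> levels [9 10 6 8 5]
Step 3: flows [1->0,0->2,0->3,2->4] -> levels [8 9 6 9 6]
Step 4: flows [1->0,0->2,3->0,2=4] -> levels [9 8 7 8 6]
Step 5: flows [0->1,0->2,0->3,2->4] -> levels [6 9 7 9 7]
Step 6: flows [1->0,2->0,3->0,2=4] -> levels [9 8 6 8 7]
Step 7: flows [0->1,0->2,0->3,4->2] -> levels [6 9 8 9 6]
Step 8: flows [1->0,2->0,3->0,2->4] -> levels [9 8 6 8 7]
  -> period-2 cycle: step 8 state = step 6 state; never stabilizes
  -> state at step 30: (30-6) mod 2 = 0, same as step 6 -> [9 8 6 8 7]

Answer: 9 8 6 8 7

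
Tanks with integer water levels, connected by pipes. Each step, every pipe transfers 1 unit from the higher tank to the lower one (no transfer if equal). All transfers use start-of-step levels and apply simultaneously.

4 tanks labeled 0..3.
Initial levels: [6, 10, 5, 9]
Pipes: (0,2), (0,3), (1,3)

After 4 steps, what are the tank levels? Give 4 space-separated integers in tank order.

Step 1: flows [0->2,3->0,1->3] -> levels [6 9 6 9]
Step 2: flows [0=2,3->0,1=3] -> levels [7 9 6 8]
Step 3: flows [0->2,3->0,1->3] -> levels [7 8 7 8]
Step 4: flows [0=2,3->0,1=3] -> levels [8 8 7 7]

Answer: 8 8 7 7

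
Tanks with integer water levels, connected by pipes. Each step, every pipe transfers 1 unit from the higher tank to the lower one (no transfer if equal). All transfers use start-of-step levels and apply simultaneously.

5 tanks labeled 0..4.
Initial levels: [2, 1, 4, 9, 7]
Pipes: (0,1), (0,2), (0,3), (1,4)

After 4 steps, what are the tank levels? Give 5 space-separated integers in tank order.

Answer: 6 3 4 5 5

Derivation:
Step 1: flows [0->1,2->0,3->0,4->1] -> levels [3 3 3 8 6]
Step 2: flows [0=1,0=2,3->0,4->1] -> levels [4 4 3 7 5]
Step 3: flows [0=1,0->2,3->0,4->1] -> levels [4 5 4 6 4]
Step 4: flows [1->0,0=2,3->0,1->4] -> levels [6 3 4 5 5]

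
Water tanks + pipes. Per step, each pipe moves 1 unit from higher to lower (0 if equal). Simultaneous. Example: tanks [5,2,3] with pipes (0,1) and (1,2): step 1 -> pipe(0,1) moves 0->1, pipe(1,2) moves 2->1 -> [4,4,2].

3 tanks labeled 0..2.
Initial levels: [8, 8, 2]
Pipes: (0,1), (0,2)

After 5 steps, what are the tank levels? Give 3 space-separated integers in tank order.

Step 1: flows [0=1,0->2] -> levels [7 8 3]
Step 2: flows [1->0,0->2] -> levels [7 7 4]
Step 3: flows [0=1,0->2] -> levels [6 7 5]
Step 4: flows [1->0,0->2] -> levels [6 6 6]
Step 5: flows [0=1,0=2] -> levels [6 6 6]

Answer: 6 6 6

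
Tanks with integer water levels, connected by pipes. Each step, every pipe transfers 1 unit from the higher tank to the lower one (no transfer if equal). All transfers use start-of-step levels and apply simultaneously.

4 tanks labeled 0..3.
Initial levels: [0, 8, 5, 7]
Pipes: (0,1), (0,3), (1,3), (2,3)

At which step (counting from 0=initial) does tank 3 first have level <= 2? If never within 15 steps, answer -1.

Step 1: flows [1->0,3->0,1->3,3->2] -> levels [2 6 6 6]
Step 2: flows [1->0,3->0,1=3,2=3] -> levels [4 5 6 5]
Step 3: flows [1->0,3->0,1=3,2->3] -> levels [6 4 5 5]
Step 4: flows [0->1,0->3,3->1,2=3] -> levels [4 6 5 5]
Step 5: flows [1->0,3->0,1->3,2=3] -> levels [6 4 5 5]
  -> period-2 cycle (repeats step 3); tank 3 never drops to <=2
Tank 3 never reaches <=2 within 15 steps

Answer: -1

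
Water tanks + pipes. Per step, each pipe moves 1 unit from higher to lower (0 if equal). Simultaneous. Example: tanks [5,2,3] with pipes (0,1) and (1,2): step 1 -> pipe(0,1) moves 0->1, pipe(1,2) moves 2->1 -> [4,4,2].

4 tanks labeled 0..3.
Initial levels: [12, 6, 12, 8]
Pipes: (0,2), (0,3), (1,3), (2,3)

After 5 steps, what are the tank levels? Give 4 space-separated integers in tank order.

Answer: 10 10 10 8

Derivation:
Step 1: flows [0=2,0->3,3->1,2->3] -> levels [11 7 11 9]
Step 2: flows [0=2,0->3,3->1,2->3] -> levels [10 8 10 10]
Step 3: flows [0=2,0=3,3->1,2=3] -> levels [10 9 10 9]
Step 4: flows [0=2,0->3,1=3,2->3] -> levels [9 9 9 11]
Step 5: flows [0=2,3->0,3->1,3->2] -> levels [10 10 10 8]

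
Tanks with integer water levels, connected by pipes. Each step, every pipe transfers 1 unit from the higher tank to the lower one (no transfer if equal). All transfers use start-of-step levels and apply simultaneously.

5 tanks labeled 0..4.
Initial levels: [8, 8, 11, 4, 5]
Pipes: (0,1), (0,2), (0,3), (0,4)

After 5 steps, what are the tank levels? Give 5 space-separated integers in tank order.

Answer: 4 8 8 8 8

Derivation:
Step 1: flows [0=1,2->0,0->3,0->4] -> levels [7 8 10 5 6]
Step 2: flows [1->0,2->0,0->3,0->4] -> levels [7 7 9 6 7]
Step 3: flows [0=1,2->0,0->3,0=4] -> levels [7 7 8 7 7]
Step 4: flows [0=1,2->0,0=3,0=4] -> levels [8 7 7 7 7]
Step 5: flows [0->1,0->2,0->3,0->4] -> levels [4 8 8 8 8]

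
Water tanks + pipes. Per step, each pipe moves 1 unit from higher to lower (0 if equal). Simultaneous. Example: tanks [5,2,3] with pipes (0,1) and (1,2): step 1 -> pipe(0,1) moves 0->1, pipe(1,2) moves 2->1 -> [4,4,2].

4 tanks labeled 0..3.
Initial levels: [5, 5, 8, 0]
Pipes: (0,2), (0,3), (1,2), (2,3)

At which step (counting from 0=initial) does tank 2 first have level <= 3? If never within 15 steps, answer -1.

Step 1: flows [2->0,0->3,2->1,2->3] -> levels [5 6 5 2]
Step 2: flows [0=2,0->3,1->2,2->3] -> levels [4 5 5 4]
Step 3: flows [2->0,0=3,1=2,2->3] -> levels [5 5 3 5]
Tank 2 first reaches <=3 at step 3

Answer: 3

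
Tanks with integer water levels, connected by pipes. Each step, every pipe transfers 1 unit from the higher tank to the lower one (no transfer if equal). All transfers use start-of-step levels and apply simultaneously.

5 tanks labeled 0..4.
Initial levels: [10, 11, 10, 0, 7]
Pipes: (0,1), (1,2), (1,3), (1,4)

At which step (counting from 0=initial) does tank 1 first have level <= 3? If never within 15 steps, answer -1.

Step 1: flows [1->0,1->2,1->3,1->4] -> levels [11 7 11 1 8]
Step 2: flows [0->1,2->1,1->3,4->1] -> levels [10 9 10 2 7]
Step 3: flows [0->1,2->1,1->3,1->4] -> levels [9 9 9 3 8]
Step 4: flows [0=1,1=2,1->3,1->4] -> levels [9 7 9 4 9]
Step 5: flows [0->1,2->1,1->3,4->1] -> levels [8 9 8 5 8]
Step 6: flows [1->0,1->2,1->3,1->4] -> levels [9 5 9 6 9]
Step 7: flows [0->1,2->1,3->1,4->1] -> levels [8 9 8 5 8]
  -> period-2 cycle (repeats step 5); tank 1 never drops to <=3
Tank 1 never reaches <=3 within 15 steps

Answer: -1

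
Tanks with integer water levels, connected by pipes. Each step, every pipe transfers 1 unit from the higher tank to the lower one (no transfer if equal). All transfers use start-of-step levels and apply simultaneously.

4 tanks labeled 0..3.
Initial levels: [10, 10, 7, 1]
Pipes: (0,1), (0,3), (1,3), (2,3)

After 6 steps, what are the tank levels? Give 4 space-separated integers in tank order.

Answer: 8 8 7 5

Derivation:
Step 1: flows [0=1,0->3,1->3,2->3] -> levels [9 9 6 4]
Step 2: flows [0=1,0->3,1->3,2->3] -> levels [8 8 5 7]
Step 3: flows [0=1,0->3,1->3,3->2] -> levels [7 7 6 8]
Step 4: flows [0=1,3->0,3->1,3->2] -> levels [8 8 7 5]
Step 5: flows [0=1,0->3,1->3,2->3] -> levels [7 7 6 8]
  -> period-2 cycle: step 5 state = step 3 state
  -> state at step 6: (6-3) mod 2 = 1, same as step 4 -> [8 8 7 5]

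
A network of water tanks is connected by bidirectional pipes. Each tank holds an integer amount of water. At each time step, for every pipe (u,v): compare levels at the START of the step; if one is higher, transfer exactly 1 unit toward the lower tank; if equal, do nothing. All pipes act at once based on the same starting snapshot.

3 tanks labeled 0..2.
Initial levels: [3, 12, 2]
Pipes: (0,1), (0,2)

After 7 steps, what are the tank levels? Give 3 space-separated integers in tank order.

Step 1: flows [1->0,0->2] -> levels [3 11 3]
Step 2: flows [1->0,0=2] -> levels [4 10 3]
Step 3: flows [1->0,0->2] -> levels [4 9 4]
Step 4: flows [1->0,0=2] -> levels [5 8 4]
Step 5: flows [1->0,0->2] -> levels [5 7 5]
Step 6: flows [1->0,0=2] -> levels [6 6 5]
Step 7: flows [0=1,0->2] -> levels [5 6 6]

Answer: 5 6 6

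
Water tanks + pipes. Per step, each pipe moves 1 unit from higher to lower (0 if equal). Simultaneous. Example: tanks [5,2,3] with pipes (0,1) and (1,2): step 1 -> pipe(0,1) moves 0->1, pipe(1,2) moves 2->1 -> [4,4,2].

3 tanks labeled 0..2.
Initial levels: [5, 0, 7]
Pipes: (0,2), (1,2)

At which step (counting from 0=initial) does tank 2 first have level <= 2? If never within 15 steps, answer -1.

Answer: -1

Derivation:
Step 1: flows [2->0,2->1] -> levels [6 1 5]
Step 2: flows [0->2,2->1] -> levels [5 2 5]
Step 3: flows [0=2,2->1] -> levels [5 3 4]
Step 4: flows [0->2,2->1] -> levels [4 4 4]
Step 5: flows [0=2,1=2] -> levels [4 4 4]
  -> stable; tank 2 stays at 4 > 2
Tank 2 never reaches <=2 within 15 steps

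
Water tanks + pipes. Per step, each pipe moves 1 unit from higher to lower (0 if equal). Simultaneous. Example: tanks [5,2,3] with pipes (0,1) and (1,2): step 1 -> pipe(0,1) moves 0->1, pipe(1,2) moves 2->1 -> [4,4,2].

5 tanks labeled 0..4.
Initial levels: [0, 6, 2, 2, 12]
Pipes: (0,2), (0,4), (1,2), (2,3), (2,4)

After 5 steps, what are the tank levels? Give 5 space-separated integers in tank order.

Answer: 4 3 7 3 5

Derivation:
Step 1: flows [2->0,4->0,1->2,2=3,4->2] -> levels [2 5 3 2 10]
Step 2: flows [2->0,4->0,1->2,2->3,4->2] -> levels [4 4 3 3 8]
Step 3: flows [0->2,4->0,1->2,2=3,4->2] -> levels [4 3 6 3 6]
Step 4: flows [2->0,4->0,2->1,2->3,2=4] -> levels [6 4 3 4 5]
Step 5: flows [0->2,0->4,1->2,3->2,4->2] -> levels [4 3 7 3 5]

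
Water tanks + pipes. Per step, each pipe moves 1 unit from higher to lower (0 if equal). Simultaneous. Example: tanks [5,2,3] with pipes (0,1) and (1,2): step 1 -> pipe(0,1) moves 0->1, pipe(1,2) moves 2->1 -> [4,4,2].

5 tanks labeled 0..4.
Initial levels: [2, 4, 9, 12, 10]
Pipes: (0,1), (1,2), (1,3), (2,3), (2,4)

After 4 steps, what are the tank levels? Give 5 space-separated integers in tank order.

Step 1: flows [1->0,2->1,3->1,3->2,4->2] -> levels [3 5 10 10 9]
Step 2: flows [1->0,2->1,3->1,2=3,2->4] -> levels [4 6 8 9 10]
Step 3: flows [1->0,2->1,3->1,3->2,4->2] -> levels [5 7 9 7 9]
Step 4: flows [1->0,2->1,1=3,2->3,2=4] -> levels [6 7 7 8 9]

Answer: 6 7 7 8 9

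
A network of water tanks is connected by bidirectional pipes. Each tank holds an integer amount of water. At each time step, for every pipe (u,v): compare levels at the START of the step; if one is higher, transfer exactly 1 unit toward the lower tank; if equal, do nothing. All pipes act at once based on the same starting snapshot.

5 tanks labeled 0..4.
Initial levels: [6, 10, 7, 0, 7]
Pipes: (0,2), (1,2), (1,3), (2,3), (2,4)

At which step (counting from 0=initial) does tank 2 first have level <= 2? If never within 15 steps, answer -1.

Step 1: flows [2->0,1->2,1->3,2->3,2=4] -> levels [7 8 6 2 7]
Step 2: flows [0->2,1->2,1->3,2->3,4->2] -> levels [6 6 8 4 6]
Step 3: flows [2->0,2->1,1->3,2->3,2->4] -> levels [7 6 4 6 7]
Step 4: flows [0->2,1->2,1=3,3->2,4->2] -> levels [6 5 8 5 6]
Step 5: flows [2->0,2->1,1=3,2->3,2->4] -> levels [7 6 4 6 7]
  -> period-2 cycle (repeats step 3); tank 2 never drops to <=2
Tank 2 never reaches <=2 within 15 steps

Answer: -1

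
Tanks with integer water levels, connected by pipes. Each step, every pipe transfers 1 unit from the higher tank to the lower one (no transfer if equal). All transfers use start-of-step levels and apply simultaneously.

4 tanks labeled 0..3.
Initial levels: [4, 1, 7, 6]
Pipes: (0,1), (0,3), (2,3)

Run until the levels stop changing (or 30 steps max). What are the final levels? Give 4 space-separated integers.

Step 1: flows [0->1,3->0,2->3] -> levels [4 2 6 6]
Step 2: flows [0->1,3->0,2=3] -> levels [4 3 6 5]
Step 3: flows [0->1,3->0,2->3] -> levels [4 4 5 5]
Step 4: flows [0=1,3->0,2=3] -> levels [5 4 5 4]
Step 5: flows [0->1,0->3,2->3] -> levels [3 5 4 6]
Step 6: flows [1->0,3->0,3->2] -> levels [5 4 5 4]
  -> period-2 cycle: step 6 state = step 4 state; never stabilizes
  -> state at step 30: (30-4) mod 2 = 0, same as step 4 -> [5 4 5 4]

Answer: 5 4 5 4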